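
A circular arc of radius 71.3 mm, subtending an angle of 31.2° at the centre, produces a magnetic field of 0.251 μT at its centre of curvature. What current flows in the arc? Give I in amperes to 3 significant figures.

For a circular arc, B = μ₀Iφ/(4πR) with φ in radians; here φ = 0.5445 rad.
So I = 4πRB/(μ₀φ) = 4π × 0.0713 × 2.51×10⁻⁷ / (4π×10⁻⁷ × 0.5445) = 0.329 A.

I ≈ 0.329 A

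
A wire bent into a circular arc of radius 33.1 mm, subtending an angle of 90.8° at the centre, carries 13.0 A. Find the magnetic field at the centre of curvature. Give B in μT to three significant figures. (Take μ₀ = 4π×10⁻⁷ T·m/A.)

B ≈ 62.2 μT

The Biot–Savart field of a circular arc at its centre is B = μ₀Iφ/(4πR), with φ = 1.585 rad.
B = (4π×10⁻⁷ × 13.0 × 1.585) / (4π × 0.0331) = 6.22×10⁻⁵ T.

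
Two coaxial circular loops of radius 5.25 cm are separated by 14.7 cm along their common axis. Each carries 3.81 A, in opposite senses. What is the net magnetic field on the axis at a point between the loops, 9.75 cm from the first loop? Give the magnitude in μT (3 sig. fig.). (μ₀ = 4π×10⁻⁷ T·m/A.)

B ≈ 12.7 μT

Each loop contributes B = μ₀IR²/[2(R²+z²)^(3/2)] on the axis, with z measured from that loop.
Loop 1 (z = 0.0975 m): B₁ = 4.86×10⁻⁶ T. Loop 2 (z = 0.0495 m): B₂ = 1.76×10⁻⁵ T.
The fields oppose: B = |B₁ − B₂| = 1.27×10⁻⁵ T.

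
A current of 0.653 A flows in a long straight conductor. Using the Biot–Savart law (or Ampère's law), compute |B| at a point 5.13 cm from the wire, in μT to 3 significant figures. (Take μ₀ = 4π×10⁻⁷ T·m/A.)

B ≈ 2.55 μT

For an infinitely long straight wire, B = μ₀I/(2πd).
B = (4π×10⁻⁷ × 0.653) / (2π × 0.0513) = 2.55×10⁻⁶ T.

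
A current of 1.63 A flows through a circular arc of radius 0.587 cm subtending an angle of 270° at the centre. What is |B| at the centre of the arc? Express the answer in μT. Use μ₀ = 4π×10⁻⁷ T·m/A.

B ≈ 131 μT

The Biot–Savart field of a circular arc at its centre is B = μ₀Iφ/(4πR), with φ = 4.712 rad.
B = (4π×10⁻⁷ × 1.63 × 4.712) / (4π × 0.00587) = 1.31×10⁻⁴ T.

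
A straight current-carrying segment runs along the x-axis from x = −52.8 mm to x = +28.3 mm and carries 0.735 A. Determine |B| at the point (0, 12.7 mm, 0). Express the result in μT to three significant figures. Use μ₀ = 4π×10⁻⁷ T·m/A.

For a finite straight segment, B = (μ₀I/4πd)(sinθ₁ + sinθ₂), where θ₁, θ₂ are the angles from the perpendicular to each end.
The perpendicular distance is d = 0.0127 m; the end-offsets along the wire are a = 0.0528 m and b = 0.0283 m.
sinθ₁ = 0.0528/√(0.0528²+0.0127²) = 0.9723; sinθ₂ = 0.0283/√(0.0283²+0.0127²) = 0.9123.
B = (4π×10⁻⁷ × 0.735) / (4π × 0.0127) × (0.9723 + 0.9123) = 1.09×10⁻⁵ T.

B ≈ 10.9 μT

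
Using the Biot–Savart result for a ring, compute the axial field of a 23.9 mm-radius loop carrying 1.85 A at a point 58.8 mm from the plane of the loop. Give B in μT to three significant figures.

On the axis of a circular loop, B = μ₀IR² / [2(R²+z²)^(3/2)].
R² + z² = (0.0239)² + (0.0588)² = 0.004029 m², and (R²+z²)^(3/2) = 2.56×10⁻⁴ m³.
B = (4π×10⁻⁷ × 1.85 × 0.0005712) / (2 × 2.56×10⁻⁴) = 2.60×10⁻⁶ T.

B ≈ 2.60 μT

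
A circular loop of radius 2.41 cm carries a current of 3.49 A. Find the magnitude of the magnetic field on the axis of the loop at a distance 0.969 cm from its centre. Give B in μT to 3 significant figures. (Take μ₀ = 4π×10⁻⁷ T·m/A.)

B ≈ 72.7 μT

On the axis of a circular loop, B = μ₀IR² / [2(R²+z²)^(3/2)].
R² + z² = (0.0241)² + (0.00969)² = 0.0006747 m², and (R²+z²)^(3/2) = 1.75×10⁻⁵ m³.
B = (4π×10⁻⁷ × 3.49 × 0.0005808) / (2 × 1.75×10⁻⁵) = 7.27×10⁻⁵ T.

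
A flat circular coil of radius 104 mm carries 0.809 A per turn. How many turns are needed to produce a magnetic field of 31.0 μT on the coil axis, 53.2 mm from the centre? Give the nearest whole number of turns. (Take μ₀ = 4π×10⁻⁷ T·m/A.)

For an N-turn coil, B = Nμ₀IR²/[2(R²+z²)^(3/2)]. A single turn gives B₁ = 3.45×10⁻⁶ T with R = 0.104 m, z = 0.0532 m.
N = B/B₁ = 3.10×10⁻⁵ / 3.45×10⁻⁶ = 8.99.

N = 9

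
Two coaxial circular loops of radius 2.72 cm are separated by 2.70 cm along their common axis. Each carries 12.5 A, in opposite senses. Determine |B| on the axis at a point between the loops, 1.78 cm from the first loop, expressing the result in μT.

Each loop contributes B = μ₀IR²/[2(R²+z²)^(3/2)] on the axis, with z measured from that loop.
Loop 1 (z = 0.0178 m): B₁ = 1.69×10⁻⁴ T. Loop 2 (z = 0.0092 m): B₂ = 2.45×10⁻⁴ T.
The fields oppose: B = |B₁ − B₂| = 7.63×10⁻⁵ T.

B ≈ 76.3 μT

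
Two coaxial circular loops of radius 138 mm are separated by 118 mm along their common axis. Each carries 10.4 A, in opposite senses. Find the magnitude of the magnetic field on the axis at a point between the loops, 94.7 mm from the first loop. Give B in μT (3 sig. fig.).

B ≈ 18.9 μT

Each loop contributes B = μ₀IR²/[2(R²+z²)^(3/2)] on the axis, with z measured from that loop.
Loop 1 (z = 0.0947 m): B₁ = 2.65×10⁻⁵ T. Loop 2 (z = 0.0233 m): B₂ = 4.54×10⁻⁵ T.
The fields oppose: B = |B₁ − B₂| = 1.89×10⁻⁵ T.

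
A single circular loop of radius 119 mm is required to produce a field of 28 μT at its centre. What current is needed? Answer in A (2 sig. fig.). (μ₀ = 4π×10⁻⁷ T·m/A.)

At the centre of a circular loop B = μ₀I/(2R), so I = 2RB/μ₀.
With R = 0.119 m, I = 2 × 0.119 × 2.80×10⁻⁵ / (4π×10⁻⁷) = 5.30 A.

I ≈ 5.3 A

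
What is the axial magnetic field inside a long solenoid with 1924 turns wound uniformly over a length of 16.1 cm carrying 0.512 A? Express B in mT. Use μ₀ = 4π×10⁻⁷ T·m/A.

B ≈ 7.69 mT

Inside a long solenoid, B = μ₀nI with n = 1.195×10⁴ turns/m.
B = 4π×10⁻⁷ × 1.195×10⁴ × 0.512 = 7.69×10⁻³ T.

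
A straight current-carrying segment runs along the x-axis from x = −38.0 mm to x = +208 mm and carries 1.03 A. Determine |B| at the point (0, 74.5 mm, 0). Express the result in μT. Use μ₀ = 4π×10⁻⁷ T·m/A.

For a finite straight segment, B = (μ₀I/4πd)(sinθ₁ + sinθ₂), where θ₁, θ₂ are the angles from the perpendicular to each end.
The perpendicular distance is d = 0.0745 m; the end-offsets along the wire are a = 0.038 m and b = 0.208 m.
sinθ₁ = 0.038/√(0.038²+0.0745²) = 0.4544; sinθ₂ = 0.208/√(0.208²+0.0745²) = 0.9414.
B = (4π×10⁻⁷ × 1.03) / (4π × 0.0745) × (0.4544 + 0.9414) = 1.93×10⁻⁶ T.

B ≈ 1.93 μT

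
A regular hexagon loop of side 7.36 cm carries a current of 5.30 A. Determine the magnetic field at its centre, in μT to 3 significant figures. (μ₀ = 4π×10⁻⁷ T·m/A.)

B ≈ 49.9 μT

Each side is a finite straight segment at perpendicular distance d = a/(2 tan(π/6)) = 0.06374 m from the centre, with end-angles ±π/6.
One side contributes B₁ = (μ₀I/4πd)·2 sin(π/6) = 8.32×10⁻⁶ T.
All 6 sides add in the same direction: B = 6 × 8.32×10⁻⁶ = 4.99×10⁻⁵ T.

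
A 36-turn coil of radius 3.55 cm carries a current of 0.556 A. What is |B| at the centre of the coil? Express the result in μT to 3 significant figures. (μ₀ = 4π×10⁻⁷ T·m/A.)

B ≈ 354 μT

For an N-turn flat coil, B = Nμ₀I/(2R) with R = 0.0355 m.
B = 36 × 9.84×10⁻⁶ T = 3.54×10⁻⁴ T.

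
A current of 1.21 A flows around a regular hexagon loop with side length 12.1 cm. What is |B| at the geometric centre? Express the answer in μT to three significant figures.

Each side is a finite straight segment at perpendicular distance d = a/(2 tan(π/6)) = 0.1048 m from the centre, with end-angles ±π/6.
One side contributes B₁ = (μ₀I/4πd)·2 sin(π/6) = 1.15×10⁻⁶ T.
All 6 sides add in the same direction: B = 6 × 1.15×10⁻⁶ = 6.93×10⁻⁶ T.

B ≈ 6.93 μT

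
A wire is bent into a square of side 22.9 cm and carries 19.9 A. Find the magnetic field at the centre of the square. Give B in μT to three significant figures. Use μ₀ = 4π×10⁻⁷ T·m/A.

B ≈ 98.3 μT

Each side is a finite straight segment at perpendicular distance d = a/(2 tan(π/4)) = 0.1145 m from the centre, with end-angles ±π/4.
One side contributes B₁ = (μ₀I/4πd)·2 sin(π/4) = 2.46×10⁻⁵ T.
All 4 sides add in the same direction: B = 4 × 2.46×10⁻⁵ = 9.83×10⁻⁵ T.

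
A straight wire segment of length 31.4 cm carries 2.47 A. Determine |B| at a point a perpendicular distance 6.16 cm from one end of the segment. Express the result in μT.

B ≈ 3.93 μT

For a finite straight segment, B = (μ₀I/4πd)(sinθ₁ + sinθ₂), where θ₁, θ₂ are the angles from the perpendicular to each end.
The perpendicular foot is at one end, so the two end-offsets along the wire are 0 and L = 0.314 m.
sinθ₁ = 0/√(0²+0.0616²) = 0.0000; sinθ₂ = 0.314/√(0.314²+0.0616²) = 0.9813.
B = (4π×10⁻⁷ × 2.47) / (4π × 0.0616) × (0.0000 + 0.9813) = 3.93×10⁻⁶ T.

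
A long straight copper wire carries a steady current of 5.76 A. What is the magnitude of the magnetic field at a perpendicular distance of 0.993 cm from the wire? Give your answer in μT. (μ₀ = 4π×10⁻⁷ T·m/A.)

For an infinitely long straight wire, B = μ₀I/(2πd).
B = (4π×10⁻⁷ × 5.76) / (2π × 0.00993) = 1.16×10⁻⁴ T.

B ≈ 116 μT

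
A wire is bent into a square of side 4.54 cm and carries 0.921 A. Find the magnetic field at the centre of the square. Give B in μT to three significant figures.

B ≈ 23.0 μT

Each side is a finite straight segment at perpendicular distance d = a/(2 tan(π/4)) = 0.0227 m from the centre, with end-angles ±π/4.
One side contributes B₁ = (μ₀I/4πd)·2 sin(π/4) = 5.74×10⁻⁶ T.
All 4 sides add in the same direction: B = 4 × 5.74×10⁻⁶ = 2.30×10⁻⁵ T.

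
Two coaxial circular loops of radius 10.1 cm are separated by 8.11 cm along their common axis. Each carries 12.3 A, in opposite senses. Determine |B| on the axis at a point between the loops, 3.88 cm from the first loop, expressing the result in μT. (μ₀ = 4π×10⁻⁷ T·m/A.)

Each loop contributes B = μ₀IR²/[2(R²+z²)^(3/2)] on the axis, with z measured from that loop.
Loop 1 (z = 0.0388 m): B₁ = 6.22×10⁻⁵ T. Loop 2 (z = 0.0423 m): B₂ = 6.00×10⁻⁵ T.
The fields oppose: B = |B₁ − B₂| = 2.20×10⁻⁶ T.

B ≈ 2.20 μT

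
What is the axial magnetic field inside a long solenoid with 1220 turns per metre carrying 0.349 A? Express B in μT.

Inside a long solenoid, B = μ₀nI with n = 1220 turns/m.
B = 4π×10⁻⁷ × 1220 × 0.349 = 5.35×10⁻⁴ T.

B ≈ 535 μT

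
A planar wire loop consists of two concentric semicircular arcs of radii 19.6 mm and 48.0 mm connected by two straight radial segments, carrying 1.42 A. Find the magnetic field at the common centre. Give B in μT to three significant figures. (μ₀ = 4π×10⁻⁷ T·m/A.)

The radial connectors point toward the centre, so dl × r̂ = 0 and they contribute nothing.
Each semicircle gives μ₀I/(4R): inner arc 2.28×10⁻⁵ T, outer arc 9.29×10⁻⁶ T.
The two arcs carry current in opposite angular senses, so their fields oppose: B = |2.28×10⁻⁵ − 9.29×10⁻⁶| = 1.35×10⁻⁵ T.

B ≈ 13.5 μT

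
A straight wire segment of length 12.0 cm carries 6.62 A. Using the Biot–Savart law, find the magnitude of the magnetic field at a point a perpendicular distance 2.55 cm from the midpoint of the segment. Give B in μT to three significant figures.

For a finite straight segment, B = (μ₀I/4πd)(sinθ₁ + sinθ₂), where θ₁, θ₂ are the angles from the perpendicular to each end.
The perpendicular from the point meets the wire at its midpoint, so each end is L/2 = 0.06 m away along the wire.
sinθ₁ = 0.06/√(0.06²+0.0255²) = 0.9203; sinθ₂ = 0.06/√(0.06²+0.0255²) = 0.9203.
B = (4π×10⁻⁷ × 6.62) / (4π × 0.0255) × (0.9203 + 0.9203) = 4.78×10⁻⁵ T.

B ≈ 47.8 μT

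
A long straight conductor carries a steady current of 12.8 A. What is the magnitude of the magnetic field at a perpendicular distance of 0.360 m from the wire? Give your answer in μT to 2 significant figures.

For an infinitely long straight wire, B = μ₀I/(2πd).
B = (4π×10⁻⁷ × 12.8) / (2π × 0.36) = 7.11×10⁻⁶ T.

B ≈ 7.1 μT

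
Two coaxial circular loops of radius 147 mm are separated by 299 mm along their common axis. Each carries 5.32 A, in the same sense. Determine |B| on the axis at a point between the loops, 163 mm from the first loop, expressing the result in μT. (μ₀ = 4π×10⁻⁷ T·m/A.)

B ≈ 15.8 μT

Each loop contributes B = μ₀IR²/[2(R²+z²)^(3/2)] on the axis, with z measured from that loop.
Loop 1 (z = 0.163 m): B₁ = 6.83×10⁻⁶ T. Loop 2 (z = 0.136 m): B₂ = 8.99×10⁻⁶ T.
The fields add: B = B₁ + B₂ = 1.58×10⁻⁵ T.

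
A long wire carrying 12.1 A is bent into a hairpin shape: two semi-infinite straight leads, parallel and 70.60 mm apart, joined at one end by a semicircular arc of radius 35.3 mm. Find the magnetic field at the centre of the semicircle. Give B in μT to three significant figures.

The semicircular arc contributes B_arc = μ₀I·π/(4πR) = μ₀I/(4R) = 1.08×10⁻⁴ T.
Each semi-infinite lead is at perpendicular distance R = 0.0353 m from the centre, with the perpendicular foot at its near end, so it contributes μ₀I/(4πR); both point the same way, together 6.86×10⁻⁵ T.
Arc and leads all point the same direction: B = 1.08×10⁻⁴ + 6.86×10⁻⁵ = 1.76×10⁻⁴ T.

B ≈ 176 μT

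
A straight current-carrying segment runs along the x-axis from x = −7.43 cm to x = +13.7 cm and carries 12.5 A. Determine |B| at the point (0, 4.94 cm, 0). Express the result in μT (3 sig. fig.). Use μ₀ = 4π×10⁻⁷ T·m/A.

B ≈ 44.9 μT

For a finite straight segment, B = (μ₀I/4πd)(sinθ₁ + sinθ₂), where θ₁, θ₂ are the angles from the perpendicular to each end.
The perpendicular distance is d = 0.0494 m; the end-offsets along the wire are a = 0.0743 m and b = 0.137 m.
sinθ₁ = 0.0743/√(0.0743²+0.0494²) = 0.8327; sinθ₂ = 0.137/√(0.137²+0.0494²) = 0.9407.
B = (4π×10⁻⁷ × 12.5) / (4π × 0.0494) × (0.8327 + 0.9407) = 4.49×10⁻⁵ T.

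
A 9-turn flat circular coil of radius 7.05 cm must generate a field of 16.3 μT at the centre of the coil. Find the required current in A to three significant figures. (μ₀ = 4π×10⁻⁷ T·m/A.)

I ≈ 0.203 A

For an N-turn coil, B = Nμ₀I/(2R) with R = 0.0705 m, so I = 2RB/(Nμ₀) = 2 × 0.0705 × 1.63×10⁻⁵ / (9 × 4π×10⁻⁷) = 0.203 A.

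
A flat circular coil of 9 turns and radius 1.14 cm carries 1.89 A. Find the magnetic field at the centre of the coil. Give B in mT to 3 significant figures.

B ≈ 0.938 mT

For an N-turn flat coil, B = Nμ₀I/(2R) with R = 0.0114 m.
B = 9 × 1.04×10⁻⁴ T = 9.38×10⁻⁴ T.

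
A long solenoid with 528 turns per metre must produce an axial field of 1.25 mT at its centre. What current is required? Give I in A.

Inside a long solenoid B = μ₀nI with n = 528 m⁻¹, so I = B/(μ₀n).
I = 1.25×10⁻³ / (4π×10⁻⁷ × 528) = 1.88 A.

I ≈ 1.88 A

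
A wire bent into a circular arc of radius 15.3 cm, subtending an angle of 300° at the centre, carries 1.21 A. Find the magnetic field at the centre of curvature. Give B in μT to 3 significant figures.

B ≈ 4.14 μT

The Biot–Savart field of a circular arc at its centre is B = μ₀Iφ/(4πR), with φ = 5.236 rad.
B = (4π×10⁻⁷ × 1.21 × 5.236) / (4π × 0.153) = 4.14×10⁻⁶ T.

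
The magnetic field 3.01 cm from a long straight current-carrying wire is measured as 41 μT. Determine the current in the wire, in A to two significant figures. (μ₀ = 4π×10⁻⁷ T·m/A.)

I ≈ 6.2 A

For a long straight wire B = μ₀I/(2πd), so I = 2πdB/μ₀.
I = 2π × 0.0301 × 4.10×10⁻⁵ / (4π×10⁻⁷) = 6.17 A.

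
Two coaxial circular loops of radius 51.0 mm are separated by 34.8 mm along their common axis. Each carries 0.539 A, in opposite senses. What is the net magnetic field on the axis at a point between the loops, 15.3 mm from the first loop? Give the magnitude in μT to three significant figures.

Each loop contributes B = μ₀IR²/[2(R²+z²)^(3/2)] on the axis, with z measured from that loop.
Loop 1 (z = 0.0153 m): B₁ = 5.84×10⁻⁶ T. Loop 2 (z = 0.0195 m): B₂ = 5.41×10⁻⁶ T.
The fields oppose: B = |B₁ − B₂| = 4.24×10⁻⁷ T.

B ≈ 0.424 μT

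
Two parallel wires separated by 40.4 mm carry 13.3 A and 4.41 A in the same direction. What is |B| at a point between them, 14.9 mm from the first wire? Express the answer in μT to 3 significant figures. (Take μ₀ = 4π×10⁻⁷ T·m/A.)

B ≈ 144 μT

Each long wire gives B = μ₀I/(2πd). Distances are d₁ = 0.0149 m and d₂ = 0.0255 m.
B₁ = 1.79×10⁻⁴ T, B₂ = 3.46×10⁻⁵ T.
Between parallel currents the two contributions point in opposite directions, so they subtract. B = |B₁ − B₂| = |1.79×10⁻⁴ − 3.46×10⁻⁵| = 1.44×10⁻⁴ T.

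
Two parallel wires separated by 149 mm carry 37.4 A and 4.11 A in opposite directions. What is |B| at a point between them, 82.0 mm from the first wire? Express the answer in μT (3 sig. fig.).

Each long wire gives B = μ₀I/(2πd). Distances are d₁ = 0.082 m and d₂ = 0.067 m.
B₁ = 9.12×10⁻⁵ T, B₂ = 1.23×10⁻⁵ T.
Between antiparallel currents both contributions point the same way, so they add. B = B₁ + B₂ = 9.12×10⁻⁵ + 1.23×10⁻⁵ = 1.03×10⁻⁴ T.

B ≈ 103 μT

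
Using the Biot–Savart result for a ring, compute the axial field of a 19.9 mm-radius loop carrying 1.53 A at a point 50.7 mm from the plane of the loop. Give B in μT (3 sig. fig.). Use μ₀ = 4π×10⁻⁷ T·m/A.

On the axis of a circular loop, B = μ₀IR² / [2(R²+z²)^(3/2)].
R² + z² = (0.0199)² + (0.0507)² = 0.002967 m², and (R²+z²)^(3/2) = 1.62×10⁻⁴ m³.
B = (4π×10⁻⁷ × 1.53 × 0.000396) / (2 × 1.62×10⁻⁴) = 2.36×10⁻⁶ T.

B ≈ 2.36 μT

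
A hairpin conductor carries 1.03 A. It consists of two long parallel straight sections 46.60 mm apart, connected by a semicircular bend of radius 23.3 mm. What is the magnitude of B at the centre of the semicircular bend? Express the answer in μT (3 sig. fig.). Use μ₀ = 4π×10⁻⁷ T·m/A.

B ≈ 22.7 μT

The semicircular arc contributes B_arc = μ₀I·π/(4πR) = μ₀I/(4R) = 1.39×10⁻⁵ T.
Each semi-infinite lead is at perpendicular distance R = 0.0233 m from the centre, with the perpendicular foot at its near end, so it contributes μ₀I/(4πR); both point the same way, together 8.84×10⁻⁶ T.
Arc and leads all point the same direction: B = 1.39×10⁻⁵ + 8.84×10⁻⁶ = 2.27×10⁻⁵ T.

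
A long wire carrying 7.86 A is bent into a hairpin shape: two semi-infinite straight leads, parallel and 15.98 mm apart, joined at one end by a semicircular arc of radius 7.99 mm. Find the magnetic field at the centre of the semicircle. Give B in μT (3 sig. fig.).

The semicircular arc contributes B_arc = μ₀I·π/(4πR) = μ₀I/(4R) = 3.09×10⁻⁴ T.
Each semi-infinite lead is at perpendicular distance R = 0.00799 m from the centre, with the perpendicular foot at its near end, so it contributes μ₀I/(4πR); both point the same way, together 1.97×10⁻⁴ T.
Arc and leads all point the same direction: B = 3.09×10⁻⁴ + 1.97×10⁻⁴ = 5.06×10⁻⁴ T.

B ≈ 506 μT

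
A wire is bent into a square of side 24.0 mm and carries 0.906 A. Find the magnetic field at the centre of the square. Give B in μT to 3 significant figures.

Each side is a finite straight segment at perpendicular distance d = a/(2 tan(π/4)) = 0.012 m from the centre, with end-angles ±π/4.
One side contributes B₁ = (μ₀I/4πd)·2 sin(π/4) = 1.07×10⁻⁵ T.
All 4 sides add in the same direction: B = 4 × 1.07×10⁻⁵ = 4.27×10⁻⁵ T.

B ≈ 42.7 μT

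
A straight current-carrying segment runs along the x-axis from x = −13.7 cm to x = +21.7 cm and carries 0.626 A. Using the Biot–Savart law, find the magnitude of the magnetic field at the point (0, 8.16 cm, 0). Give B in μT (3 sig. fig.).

For a finite straight segment, B = (μ₀I/4πd)(sinθ₁ + sinθ₂), where θ₁, θ₂ are the angles from the perpendicular to each end.
The perpendicular distance is d = 0.0816 m; the end-offsets along the wire are a = 0.137 m and b = 0.217 m.
sinθ₁ = 0.137/√(0.137²+0.0816²) = 0.8591; sinθ₂ = 0.217/√(0.217²+0.0816²) = 0.9360.
B = (4π×10⁻⁷ × 0.626) / (4π × 0.0816) × (0.8591 + 0.9360) = 1.38×10⁻⁶ T.

B ≈ 1.38 μT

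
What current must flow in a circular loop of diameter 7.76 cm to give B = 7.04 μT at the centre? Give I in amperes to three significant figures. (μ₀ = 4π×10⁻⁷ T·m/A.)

At the centre of a circular loop B = μ₀I/(2R), so I = 2RB/μ₀.
With R = 0.0388 m, I = 2 × 0.0388 × 7.04×10⁻⁶ / (4π×10⁻⁷) = 0.435 A.

I ≈ 0.435 A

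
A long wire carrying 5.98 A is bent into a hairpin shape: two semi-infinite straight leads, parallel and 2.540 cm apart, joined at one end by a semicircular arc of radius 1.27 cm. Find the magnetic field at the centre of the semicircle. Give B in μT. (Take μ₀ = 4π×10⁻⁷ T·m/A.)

The semicircular arc contributes B_arc = μ₀I·π/(4πR) = μ₀I/(4R) = 1.48×10⁻⁴ T.
Each semi-infinite lead is at perpendicular distance R = 0.0127 m from the centre, with the perpendicular foot at its near end, so it contributes μ₀I/(4πR); both point the same way, together 9.42×10⁻⁵ T.
Arc and leads all point the same direction: B = 1.48×10⁻⁴ + 9.42×10⁻⁵ = 2.42×10⁻⁴ T.

B ≈ 242 μT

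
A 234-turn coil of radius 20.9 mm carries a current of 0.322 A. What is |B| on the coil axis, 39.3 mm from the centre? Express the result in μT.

B ≈ 234 μT

For an N-turn flat coil, B = Nμ₀IR²/[2(R²+z²)^(3/2)] with R = 0.0209 m, z = 0.0393 m.
B = 234 × 1.00×10⁻⁶ T = 2.34×10⁻⁴ T.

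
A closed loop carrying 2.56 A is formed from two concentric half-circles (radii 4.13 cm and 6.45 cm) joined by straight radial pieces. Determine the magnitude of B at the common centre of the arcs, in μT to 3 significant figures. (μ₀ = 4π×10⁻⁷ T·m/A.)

B ≈ 7.00 μT

The radial connectors point toward the centre, so dl × r̂ = 0 and they contribute nothing.
Each semicircle gives μ₀I/(4R): inner arc 1.95×10⁻⁵ T, outer arc 1.25×10⁻⁵ T.
The two arcs carry current in opposite angular senses, so their fields oppose: B = |1.95×10⁻⁵ − 1.25×10⁻⁵| = 7.00×10⁻⁶ T.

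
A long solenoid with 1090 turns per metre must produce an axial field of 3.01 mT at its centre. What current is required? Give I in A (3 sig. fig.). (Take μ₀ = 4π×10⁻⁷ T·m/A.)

I ≈ 2.20 A

Inside a long solenoid B = μ₀nI with n = 1090 m⁻¹, so I = B/(μ₀n).
I = 3.01×10⁻³ / (4π×10⁻⁷ × 1090) = 2.20 A.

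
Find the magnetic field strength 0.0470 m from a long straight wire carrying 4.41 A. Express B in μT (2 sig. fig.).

B ≈ 19 μT

For an infinitely long straight wire, B = μ₀I/(2πd).
B = (4π×10⁻⁷ × 4.41) / (2π × 0.047) = 1.88×10⁻⁵ T.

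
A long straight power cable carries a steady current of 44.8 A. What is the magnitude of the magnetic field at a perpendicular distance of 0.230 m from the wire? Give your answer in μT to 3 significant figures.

B ≈ 39.0 μT

For an infinitely long straight wire, B = μ₀I/(2πd).
B = (4π×10⁻⁷ × 44.8) / (2π × 0.23) = 3.90×10⁻⁵ T.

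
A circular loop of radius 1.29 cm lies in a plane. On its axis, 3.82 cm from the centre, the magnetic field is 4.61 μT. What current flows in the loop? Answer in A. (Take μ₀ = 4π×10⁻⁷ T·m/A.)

On the axis of a loop, B = μ₀IR²/[2(R²+z²)^(3/2)], so I = 2B(R²+z²)^(3/2)/(μ₀R²).
R² + z² = 0.0001664 + 0.001459 = 0.001626 m²; raised to 3/2 gives 6.55×10⁻⁵ m³.
I = 2 × 4.61×10⁻⁶ × 6.55×10⁻⁵ / (1.26×10⁻⁶ × 0.0001664) = 2.89 A.

I ≈ 2.89 A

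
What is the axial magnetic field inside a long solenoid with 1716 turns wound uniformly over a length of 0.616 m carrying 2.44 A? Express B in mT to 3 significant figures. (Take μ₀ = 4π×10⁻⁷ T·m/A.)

B ≈ 8.54 mT

Inside a long solenoid, B = μ₀nI with n = 2786 turns/m.
B = 4π×10⁻⁷ × 2786 × 2.44 = 8.54×10⁻³ T.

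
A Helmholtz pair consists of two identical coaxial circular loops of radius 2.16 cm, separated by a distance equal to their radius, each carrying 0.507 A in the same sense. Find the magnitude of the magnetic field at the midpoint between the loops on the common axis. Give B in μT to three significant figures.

Each loop contributes B = μ₀IR²/[2(R²+z²)^(3/2)] on the axis, with z measured from that loop.
Loop 1 (z = 0.0108 m): B₁ = 1.06×10⁻⁵ T. Loop 2 (z = 0.0108 m): B₂ = 1.06×10⁻⁵ T.
The fields add: B = B₁ + B₂ = 2.11×10⁻⁵ T.

B ≈ 21.1 μT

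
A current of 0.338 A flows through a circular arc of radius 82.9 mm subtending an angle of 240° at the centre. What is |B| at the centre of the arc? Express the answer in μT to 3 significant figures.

The Biot–Savart field of a circular arc at its centre is B = μ₀Iφ/(4πR), with φ = 4.189 rad.
B = (4π×10⁻⁷ × 0.338 × 4.189) / (4π × 0.0829) = 1.71×10⁻⁶ T.

B ≈ 1.71 μT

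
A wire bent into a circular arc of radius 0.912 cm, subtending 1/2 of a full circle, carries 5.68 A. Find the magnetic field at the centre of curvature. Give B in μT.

The Biot–Savart field of a circular arc at its centre is B = μ₀Iφ/(4πR), with φ = 3.142 rad.
B = (4π×10⁻⁷ × 5.68 × 3.142) / (4π × 0.00912) = 1.96×10⁻⁴ T.

B ≈ 196 μT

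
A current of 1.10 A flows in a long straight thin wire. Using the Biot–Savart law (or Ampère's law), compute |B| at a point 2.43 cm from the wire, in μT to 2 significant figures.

For an infinitely long straight wire, B = μ₀I/(2πd).
B = (4π×10⁻⁷ × 1.10) / (2π × 0.0243) = 9.05×10⁻⁶ T.

B ≈ 9.1 μT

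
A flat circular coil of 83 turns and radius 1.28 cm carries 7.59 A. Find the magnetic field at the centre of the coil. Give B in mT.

B ≈ 30.9 mT

For an N-turn flat coil, B = Nμ₀I/(2R) with R = 0.0128 m.
B = 83 × 3.73×10⁻⁴ T = 3.09×10⁻² T.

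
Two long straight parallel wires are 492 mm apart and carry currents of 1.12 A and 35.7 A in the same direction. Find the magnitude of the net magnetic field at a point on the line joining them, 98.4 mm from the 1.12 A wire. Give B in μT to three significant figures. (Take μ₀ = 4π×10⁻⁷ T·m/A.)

Each long wire gives B = μ₀I/(2πd). Distances are d₁ = 0.0984 m and d₂ = 0.3936 m.
B₁ = 2.28×10⁻⁶ T, B₂ = 1.81×10⁻⁵ T.
Between parallel currents the two contributions point in opposite directions, so they subtract. B = |B₁ − B₂| = |2.28×10⁻⁶ − 1.81×10⁻⁵| = 1.59×10⁻⁵ T.

B ≈ 15.9 μT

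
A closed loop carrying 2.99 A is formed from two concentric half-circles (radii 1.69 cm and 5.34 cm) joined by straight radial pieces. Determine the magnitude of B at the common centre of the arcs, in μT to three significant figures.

The radial connectors point toward the centre, so dl × r̂ = 0 and they contribute nothing.
Each semicircle gives μ₀I/(4R): inner arc 5.56×10⁻⁵ T, outer arc 1.76×10⁻⁵ T.
The two arcs carry current in opposite angular senses, so their fields oppose: B = |5.56×10⁻⁵ − 1.76×10⁻⁵| = 3.80×10⁻⁵ T.

B ≈ 38.0 μT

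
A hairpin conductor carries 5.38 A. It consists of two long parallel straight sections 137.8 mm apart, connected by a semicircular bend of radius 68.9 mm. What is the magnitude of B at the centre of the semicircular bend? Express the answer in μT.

The semicircular arc contributes B_arc = μ₀I·π/(4πR) = μ₀I/(4R) = 2.45×10⁻⁵ T.
Each semi-infinite lead is at perpendicular distance R = 0.0689 m from the centre, with the perpendicular foot at its near end, so it contributes μ₀I/(4πR); both point the same way, together 1.56×10⁻⁵ T.
Arc and leads all point the same direction: B = 2.45×10⁻⁵ + 1.56×10⁻⁵ = 4.01×10⁻⁵ T.

B ≈ 40.1 μT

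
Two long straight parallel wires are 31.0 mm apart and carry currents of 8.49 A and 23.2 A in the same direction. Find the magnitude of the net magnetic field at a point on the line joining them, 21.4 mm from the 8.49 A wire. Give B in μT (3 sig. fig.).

B ≈ 404 μT

Each long wire gives B = μ₀I/(2πd). Distances are d₁ = 0.0214 m and d₂ = 0.0096 m.
B₁ = 7.93×10⁻⁵ T, B₂ = 4.83×10⁻⁴ T.
Between parallel currents the two contributions point in opposite directions, so they subtract. B = |B₁ − B₂| = |7.93×10⁻⁵ − 4.83×10⁻⁴| = 4.04×10⁻⁴ T.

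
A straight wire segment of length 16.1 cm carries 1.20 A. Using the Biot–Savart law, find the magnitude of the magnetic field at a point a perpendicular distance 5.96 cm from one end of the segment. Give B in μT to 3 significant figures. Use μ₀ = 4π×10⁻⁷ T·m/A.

B ≈ 1.89 μT

For a finite straight segment, B = (μ₀I/4πd)(sinθ₁ + sinθ₂), where θ₁, θ₂ are the angles from the perpendicular to each end.
The perpendicular foot is at one end, so the two end-offsets along the wire are 0 and L = 0.161 m.
sinθ₁ = 0/√(0²+0.0596²) = 0.0000; sinθ₂ = 0.161/√(0.161²+0.0596²) = 0.9378.
B = (4π×10⁻⁷ × 1.20) / (4π × 0.0596) × (0.0000 + 0.9378) = 1.89×10⁻⁶ T.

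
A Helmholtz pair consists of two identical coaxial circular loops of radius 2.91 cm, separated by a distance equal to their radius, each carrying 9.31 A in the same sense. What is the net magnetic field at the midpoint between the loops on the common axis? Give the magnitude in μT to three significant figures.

Each loop contributes B = μ₀IR²/[2(R²+z²)^(3/2)] on the axis, with z measured from that loop.
Loop 1 (z = 0.01455 m): B₁ = 1.44×10⁻⁴ T. Loop 2 (z = 0.01455 m): B₂ = 1.44×10⁻⁴ T.
The fields add: B = B₁ + B₂ = 2.88×10⁻⁴ T.

B ≈ 288 μT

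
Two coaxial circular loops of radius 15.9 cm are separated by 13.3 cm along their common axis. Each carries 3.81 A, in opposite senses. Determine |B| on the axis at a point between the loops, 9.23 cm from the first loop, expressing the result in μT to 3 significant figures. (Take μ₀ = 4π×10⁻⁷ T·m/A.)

Each loop contributes B = μ₀IR²/[2(R²+z²)^(3/2)] on the axis, with z measured from that loop.
Loop 1 (z = 0.0923 m): B₁ = 9.74×10⁻⁶ T. Loop 2 (z = 0.0407 m): B₂ = 1.37×10⁻⁵ T.
The fields oppose: B = |B₁ − B₂| = 3.95×10⁻⁶ T.

B ≈ 3.95 μT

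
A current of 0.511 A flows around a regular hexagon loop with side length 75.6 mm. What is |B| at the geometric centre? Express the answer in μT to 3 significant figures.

Each side is a finite straight segment at perpendicular distance d = a/(2 tan(π/6)) = 0.06547 m from the centre, with end-angles ±π/6.
One side contributes B₁ = (μ₀I/4πd)·2 sin(π/6) = 7.80×10⁻⁷ T.
All 6 sides add in the same direction: B = 6 × 7.80×10⁻⁷ = 4.68×10⁻⁶ T.

B ≈ 4.68 μT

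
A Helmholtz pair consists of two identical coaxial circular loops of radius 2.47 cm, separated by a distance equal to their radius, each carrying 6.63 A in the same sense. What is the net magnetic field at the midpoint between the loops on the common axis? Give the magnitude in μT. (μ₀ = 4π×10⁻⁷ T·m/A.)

Each loop contributes B = μ₀IR²/[2(R²+z²)^(3/2)] on the axis, with z measured from that loop.
Loop 1 (z = 0.01235 m): B₁ = 1.21×10⁻⁴ T. Loop 2 (z = 0.01235 m): B₂ = 1.21×10⁻⁴ T.
The fields add: B = B₁ + B₂ = 2.41×10⁻⁴ T.

B ≈ 241 μT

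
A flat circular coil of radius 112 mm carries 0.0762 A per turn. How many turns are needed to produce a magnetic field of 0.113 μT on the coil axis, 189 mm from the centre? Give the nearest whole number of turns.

For an N-turn coil, B = Nμ₀IR²/[2(R²+z²)^(3/2)]. A single turn gives B₁ = 5.66×10⁻⁸ T with R = 0.112 m, z = 0.189 m.
N = B/B₁ = 1.13×10⁻⁷ / 5.66×10⁻⁸ = 2.00.

N = 2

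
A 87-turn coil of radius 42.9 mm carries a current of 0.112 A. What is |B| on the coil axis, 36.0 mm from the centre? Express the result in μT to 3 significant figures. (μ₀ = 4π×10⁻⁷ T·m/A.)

For an N-turn flat coil, B = Nμ₀IR²/[2(R²+z²)^(3/2)] with R = 0.0429 m, z = 0.036 m.
B = 87 × 7.37×10⁻⁷ T = 6.41×10⁻⁵ T.

B ≈ 64.1 μT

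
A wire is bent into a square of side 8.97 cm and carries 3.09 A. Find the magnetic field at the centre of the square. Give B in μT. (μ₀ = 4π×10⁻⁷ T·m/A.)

Each side is a finite straight segment at perpendicular distance d = a/(2 tan(π/4)) = 0.04485 m from the centre, with end-angles ±π/4.
One side contributes B₁ = (μ₀I/4πd)·2 sin(π/4) = 9.74×10⁻⁶ T.
All 4 sides add in the same direction: B = 4 × 9.74×10⁻⁶ = 3.90×10⁻⁵ T.

B ≈ 39.0 μT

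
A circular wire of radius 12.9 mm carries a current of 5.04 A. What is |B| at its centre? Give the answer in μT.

B ≈ 245 μT

At the centre of a circular loop the Biot–Savart law gives B = μ₀I/(2R).
B = (4π×10⁻⁷ × 5.04) / (2 × 0.0129) = 2.45×10⁻⁴ T.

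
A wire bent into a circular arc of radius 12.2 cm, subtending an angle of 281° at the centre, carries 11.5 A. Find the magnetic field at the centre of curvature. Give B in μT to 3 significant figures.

B ≈ 46.2 μT

The Biot–Savart field of a circular arc at its centre is B = μ₀Iφ/(4πR), with φ = 4.904 rad.
B = (4π×10⁻⁷ × 11.5 × 4.904) / (4π × 0.122) = 4.62×10⁻⁵ T.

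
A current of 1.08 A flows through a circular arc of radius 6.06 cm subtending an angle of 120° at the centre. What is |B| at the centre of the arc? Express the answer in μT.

B ≈ 3.73 μT

The Biot–Savart field of a circular arc at its centre is B = μ₀Iφ/(4πR), with φ = 2.094 rad.
B = (4π×10⁻⁷ × 1.08 × 2.094) / (4π × 0.0606) = 3.73×10⁻⁶ T.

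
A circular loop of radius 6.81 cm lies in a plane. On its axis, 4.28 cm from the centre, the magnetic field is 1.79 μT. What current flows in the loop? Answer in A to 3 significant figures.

On the axis of a loop, B = μ₀IR²/[2(R²+z²)^(3/2)], so I = 2B(R²+z²)^(3/2)/(μ₀R²).
R² + z² = 0.004638 + 0.001832 = 0.006469 m²; raised to 3/2 gives 5.20×10⁻⁴ m³.
I = 2 × 1.79×10⁻⁶ × 5.20×10⁻⁴ / (1.26×10⁻⁶ × 0.004638) = 0.320 A.

I ≈ 0.320 A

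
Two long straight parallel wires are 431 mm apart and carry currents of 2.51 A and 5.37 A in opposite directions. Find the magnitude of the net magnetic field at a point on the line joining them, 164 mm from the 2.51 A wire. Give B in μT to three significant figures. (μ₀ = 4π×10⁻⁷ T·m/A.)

Each long wire gives B = μ₀I/(2πd). Distances are d₁ = 0.164 m and d₂ = 0.267 m.
B₁ = 3.06×10⁻⁶ T, B₂ = 4.02×10⁻⁶ T.
Between antiparallel currents both contributions point the same way, so they add. B = B₁ + B₂ = 3.06×10⁻⁶ + 4.02×10⁻⁶ = 7.08×10⁻⁶ T.

B ≈ 7.08 μT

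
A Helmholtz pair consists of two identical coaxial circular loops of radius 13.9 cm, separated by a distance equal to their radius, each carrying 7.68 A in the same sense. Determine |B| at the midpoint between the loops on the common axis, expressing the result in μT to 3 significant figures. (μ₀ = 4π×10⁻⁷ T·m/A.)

Each loop contributes B = μ₀IR²/[2(R²+z²)^(3/2)] on the axis, with z measured from that loop.
Loop 1 (z = 0.0695 m): B₁ = 2.48×10⁻⁵ T. Loop 2 (z = 0.0695 m): B₂ = 2.48×10⁻⁵ T.
The fields add: B = B₁ + B₂ = 4.97×10⁻⁵ T.

B ≈ 49.7 μT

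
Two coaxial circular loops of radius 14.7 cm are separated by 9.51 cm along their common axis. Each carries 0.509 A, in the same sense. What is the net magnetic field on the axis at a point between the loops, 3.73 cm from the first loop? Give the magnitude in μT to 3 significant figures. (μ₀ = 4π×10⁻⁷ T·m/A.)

B ≈ 3.73 μT

Each loop contributes B = μ₀IR²/[2(R²+z²)^(3/2)] on the axis, with z measured from that loop.
Loop 1 (z = 0.0373 m): B₁ = 1.98×10⁻⁶ T. Loop 2 (z = 0.0578 m): B₂ = 1.75×10⁻⁶ T.
The fields add: B = B₁ + B₂ = 3.73×10⁻⁶ T.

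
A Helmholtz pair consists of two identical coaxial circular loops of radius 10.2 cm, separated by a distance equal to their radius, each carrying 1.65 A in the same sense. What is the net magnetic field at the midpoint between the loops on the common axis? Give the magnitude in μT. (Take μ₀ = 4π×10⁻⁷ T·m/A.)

B ≈ 14.5 μT

Each loop contributes B = μ₀IR²/[2(R²+z²)^(3/2)] on the axis, with z measured from that loop.
Loop 1 (z = 0.051 m): B₁ = 7.27×10⁻⁶ T. Loop 2 (z = 0.051 m): B₂ = 7.27×10⁻⁶ T.
The fields add: B = B₁ + B₂ = 1.45×10⁻⁵ T.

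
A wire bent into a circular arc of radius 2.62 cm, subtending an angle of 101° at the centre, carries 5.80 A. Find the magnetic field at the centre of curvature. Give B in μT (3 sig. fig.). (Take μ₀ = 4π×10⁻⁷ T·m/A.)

The Biot–Savart field of a circular arc at its centre is B = μ₀Iφ/(4πR), with φ = 1.763 rad.
B = (4π×10⁻⁷ × 5.80 × 1.763) / (4π × 0.0262) = 3.90×10⁻⁵ T.

B ≈ 39.0 μT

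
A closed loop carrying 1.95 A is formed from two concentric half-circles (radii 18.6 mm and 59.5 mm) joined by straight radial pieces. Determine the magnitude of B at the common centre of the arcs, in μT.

The radial connectors point toward the centre, so dl × r̂ = 0 and they contribute nothing.
Each semicircle gives μ₀I/(4R): inner arc 3.29×10⁻⁵ T, outer arc 1.03×10⁻⁵ T.
The two arcs carry current in opposite angular senses, so their fields oppose: B = |3.29×10⁻⁵ − 1.03×10⁻⁵| = 2.26×10⁻⁵ T.

B ≈ 22.6 μT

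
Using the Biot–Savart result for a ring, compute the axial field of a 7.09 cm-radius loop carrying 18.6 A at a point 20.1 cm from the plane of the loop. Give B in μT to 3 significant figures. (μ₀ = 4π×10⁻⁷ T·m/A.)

B ≈ 6.07 μT

On the axis of a circular loop, B = μ₀IR² / [2(R²+z²)^(3/2)].
R² + z² = (0.0709)² + (0.201)² = 0.04543 m², and (R²+z²)^(3/2) = 9.68×10⁻³ m³.
B = (4π×10⁻⁷ × 18.6 × 0.005027) / (2 × 9.68×10⁻³) = 6.07×10⁻⁶ T.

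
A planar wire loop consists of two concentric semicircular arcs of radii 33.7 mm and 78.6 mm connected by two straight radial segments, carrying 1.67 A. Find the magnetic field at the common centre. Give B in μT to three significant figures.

B ≈ 8.89 μT

The radial connectors point toward the centre, so dl × r̂ = 0 and they contribute nothing.
Each semicircle gives μ₀I/(4R): inner arc 1.56×10⁻⁵ T, outer arc 6.67×10⁻⁶ T.
The two arcs carry current in opposite angular senses, so their fields oppose: B = |1.56×10⁻⁵ − 6.67×10⁻⁶| = 8.89×10⁻⁶ T.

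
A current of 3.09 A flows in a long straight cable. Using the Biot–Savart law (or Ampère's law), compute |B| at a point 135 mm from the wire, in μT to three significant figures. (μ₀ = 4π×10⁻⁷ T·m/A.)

For an infinitely long straight wire, B = μ₀I/(2πd).
B = (4π×10⁻⁷ × 3.09) / (2π × 0.135) = 4.58×10⁻⁶ T.

B ≈ 4.58 μT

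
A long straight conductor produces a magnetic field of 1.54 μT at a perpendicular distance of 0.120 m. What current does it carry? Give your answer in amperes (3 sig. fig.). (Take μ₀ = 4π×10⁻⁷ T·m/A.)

I ≈ 0.924 A

For a long straight wire B = μ₀I/(2πd), so I = 2πdB/μ₀.
I = 2π × 0.12 × 1.54×10⁻⁶ / (4π×10⁻⁷) = 0.924 A.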